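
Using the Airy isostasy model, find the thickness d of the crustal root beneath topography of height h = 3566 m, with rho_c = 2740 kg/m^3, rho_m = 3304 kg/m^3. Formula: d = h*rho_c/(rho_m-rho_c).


rho_m - rho_c = 3304 - 2740 = 564
d = 3566 * 2740 / 564
= 9770840 / 564
= 17324.18 m

17324.18


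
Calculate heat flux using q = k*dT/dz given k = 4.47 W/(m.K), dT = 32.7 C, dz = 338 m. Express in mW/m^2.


q = k * dT / dz * 1000
= 4.47 * 32.7 / 338 * 1000
= 0.432453 * 1000
= 432.4527 mW/m^2

432.4527


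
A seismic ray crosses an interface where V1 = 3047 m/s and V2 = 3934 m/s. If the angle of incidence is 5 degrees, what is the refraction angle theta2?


sin(theta1) = sin(5 deg) = 0.087156
sin(theta2) = V2/V1 * sin(theta1) = 3934/3047 * 0.087156 = 0.112527
theta2 = arcsin(0.112527) = 6.461 degrees

6.461


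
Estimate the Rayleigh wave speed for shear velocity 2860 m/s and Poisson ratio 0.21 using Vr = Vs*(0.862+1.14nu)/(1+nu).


Numerator factor = 0.862 + 1.14*0.21 = 1.1014
Denominator = 1 + 0.21 = 1.21
Vr = 2860 * 1.1014 / 1.21 = 2603.31 m/s

2603.31


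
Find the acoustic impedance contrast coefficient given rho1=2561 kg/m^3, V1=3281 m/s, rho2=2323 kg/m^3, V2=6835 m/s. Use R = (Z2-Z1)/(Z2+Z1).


Z1 = 2561 * 3281 = 8402641
Z2 = 2323 * 6835 = 15877705
R = (15877705 - 8402641) / (15877705 + 8402641) = 7475064 / 24280346 = 0.3079

0.3079


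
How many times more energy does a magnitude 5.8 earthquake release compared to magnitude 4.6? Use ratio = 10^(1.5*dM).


M2 - M1 = 5.8 - 4.6 = 1.2
1.5 * 1.2 = 1.8
ratio = 10^1.8 = 63.1

63.1


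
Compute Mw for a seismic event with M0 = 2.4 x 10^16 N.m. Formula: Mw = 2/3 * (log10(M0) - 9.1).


log10(M0) = log10(2.4 x 10^16) = 16.3802
Mw = 2/3 * (16.3802 - 9.1)
= 2/3 * 7.2802
= 4.85

4.85


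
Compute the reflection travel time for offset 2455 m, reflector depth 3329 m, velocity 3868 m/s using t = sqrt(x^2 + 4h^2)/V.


x^2 + 4h^2 = 2455^2 + 4*3329^2 = 6027025 + 44328964 = 50355989
sqrt(50355989) = 7096.1954
t = 7096.1954 / 3868 = 1.8346 s

1.8346


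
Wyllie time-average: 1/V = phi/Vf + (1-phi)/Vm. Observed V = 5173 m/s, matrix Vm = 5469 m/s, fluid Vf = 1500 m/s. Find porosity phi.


1/V - 1/Vm = 1/5173 - 1/5469 = 1.046e-05
1/Vf - 1/Vm = 1/1500 - 1/5469 = 0.00048382
phi = 1.046e-05 / 0.00048382 = 0.0216

0.0216


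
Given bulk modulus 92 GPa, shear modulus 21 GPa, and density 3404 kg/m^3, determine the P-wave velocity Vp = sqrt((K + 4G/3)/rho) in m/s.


First compute the effective modulus:
K + 4G/3 = 92e9 + 4*21e9/3 = 120000000000.0 Pa
Then divide by density:
120000000000.0 / 3404 = 35252643.9483 Pa/(kg/m^3)
Take the square root:
Vp = sqrt(35252643.9483) = 5937.39 m/s

5937.39


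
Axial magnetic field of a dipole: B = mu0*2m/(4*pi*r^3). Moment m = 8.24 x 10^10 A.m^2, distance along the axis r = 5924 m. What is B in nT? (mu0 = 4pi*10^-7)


m = 8.24 x 10^10 = 82400000000 A.m^2
2m = 164800000000 A.m^2
r^3 = 5924^3 = 207895529024
B = (4pi*10^-7) * 164800000000 / (4*pi * 207895529024) * 1e9
= 207093.787725 / 2612492266783.85 * 1e9
= 79.2706 nT

79.2706


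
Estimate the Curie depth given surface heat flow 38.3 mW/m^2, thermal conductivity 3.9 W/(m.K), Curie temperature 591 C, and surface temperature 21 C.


T_Curie - T_surf = 591 - 21 = 570 C
Convert q to W/m^2: 38.3 mW/m^2 = 0.0383 W/m^2
d = 570 * 3.9 / 0.0383 = 58041.78 m

58041.78


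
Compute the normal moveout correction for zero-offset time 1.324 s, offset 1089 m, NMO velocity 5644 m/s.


x/Vnmo = 1089/5644 = 0.192948
(x/Vnmo)^2 = 0.037229
t0^2 = 1.752976
sqrt(1.752976 + 0.037229) = 1.337985
dt = 1.337985 - 1.324 = 0.013985

0.013985


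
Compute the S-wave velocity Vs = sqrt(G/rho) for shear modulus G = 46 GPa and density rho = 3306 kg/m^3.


Convert G to Pa: G = 46e9 Pa
Compute G/rho = 46e9 / 3306 = 13914095.5838
Vs = sqrt(13914095.5838) = 3730.16 m/s

3730.16


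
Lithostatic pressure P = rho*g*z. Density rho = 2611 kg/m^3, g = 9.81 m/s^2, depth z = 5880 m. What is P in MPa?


P = rho * g * z / 1e6
= 2611 * 9.81 * 5880 / 1e6
= 150609790.8 / 1e6
= 150.6098 MPa

150.6098


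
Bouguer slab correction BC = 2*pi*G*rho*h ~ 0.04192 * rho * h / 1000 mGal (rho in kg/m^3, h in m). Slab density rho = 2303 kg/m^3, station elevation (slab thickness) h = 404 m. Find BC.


BC = 0.04192 * rho * h / 1000
= 0.04192 * 2303 * 404 / 1000
= 39.0029 mGal

39.0029


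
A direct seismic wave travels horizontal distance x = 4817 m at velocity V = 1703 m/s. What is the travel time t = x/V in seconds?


t = x / V
= 4817 / 1703
= 2.8285 s

2.8285


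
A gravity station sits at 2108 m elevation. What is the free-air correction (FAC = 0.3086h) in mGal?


FAC = 0.3086 * h
= 0.3086 * 2108
= 650.5288 mGal

650.5288


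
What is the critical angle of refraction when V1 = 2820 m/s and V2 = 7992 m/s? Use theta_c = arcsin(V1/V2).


V1/V2 = 2820/7992 = 0.352853
theta_c = arcsin(0.352853) = 20.6619 degrees

20.6619


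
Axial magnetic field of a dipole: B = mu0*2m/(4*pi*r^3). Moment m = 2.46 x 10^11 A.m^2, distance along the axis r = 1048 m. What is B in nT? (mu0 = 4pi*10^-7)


m = 2.46 x 10^11 = 246000000000 A.m^2
2m = 492000000000 A.m^2
r^3 = 1048^3 = 1151022592
B = (4pi*10^-7) * 492000000000 / (4*pi * 1151022592) * 1e9
= 618265.434226 / 14464176476.57 * 1e9
= 42744.5998 nT

42744.5998


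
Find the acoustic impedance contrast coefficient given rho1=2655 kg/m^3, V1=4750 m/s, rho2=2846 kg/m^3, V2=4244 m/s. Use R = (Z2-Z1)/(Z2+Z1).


Z1 = 2655 * 4750 = 12611250
Z2 = 2846 * 4244 = 12078424
R = (12078424 - 12611250) / (12078424 + 12611250) = -532826 / 24689674 = -0.0216

-0.0216


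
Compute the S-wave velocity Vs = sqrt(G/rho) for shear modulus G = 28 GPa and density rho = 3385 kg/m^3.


Convert G to Pa: G = 28e9 Pa
Compute G/rho = 28e9 / 3385 = 8271787.2969
Vs = sqrt(8271787.2969) = 2876.07 m/s

2876.07


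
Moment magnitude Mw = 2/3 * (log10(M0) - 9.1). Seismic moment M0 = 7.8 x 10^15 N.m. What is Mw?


log10(M0) = log10(7.8 x 10^15) = 15.8921
Mw = 2/3 * (15.8921 - 9.1)
= 2/3 * 6.7921
= 4.53

4.53


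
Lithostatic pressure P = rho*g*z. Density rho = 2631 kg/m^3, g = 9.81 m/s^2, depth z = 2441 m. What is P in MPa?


P = rho * g * z / 1e6
= 2631 * 9.81 * 2441 / 1e6
= 63002478.51 / 1e6
= 63.0025 MPa

63.0025


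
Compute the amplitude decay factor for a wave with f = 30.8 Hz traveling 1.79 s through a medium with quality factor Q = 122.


pi*f*t/Q = pi*30.8*1.79/122 = 1.419691
A/A0 = exp(-1.419691) = 0.241789

0.241789


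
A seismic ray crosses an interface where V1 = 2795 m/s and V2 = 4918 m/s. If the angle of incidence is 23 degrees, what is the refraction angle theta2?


sin(theta1) = sin(23 deg) = 0.390731
sin(theta2) = V2/V1 * sin(theta1) = 4918/2795 * 0.390731 = 0.687519
theta2 = arcsin(0.687519) = 43.434 degrees

43.434


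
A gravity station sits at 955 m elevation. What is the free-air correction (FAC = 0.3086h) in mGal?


FAC = 0.3086 * h
= 0.3086 * 955
= 294.713 mGal

294.713


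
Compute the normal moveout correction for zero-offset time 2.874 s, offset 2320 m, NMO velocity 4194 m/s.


x/Vnmo = 2320/4194 = 0.553171
(x/Vnmo)^2 = 0.305998
t0^2 = 8.259876
sqrt(8.259876 + 0.305998) = 2.926752
dt = 2.926752 - 2.874 = 0.052752

0.052752


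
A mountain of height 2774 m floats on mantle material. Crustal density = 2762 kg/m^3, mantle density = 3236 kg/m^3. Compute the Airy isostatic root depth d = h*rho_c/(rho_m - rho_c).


rho_m - rho_c = 3236 - 2762 = 474
d = 2774 * 2762 / 474
= 7661788 / 474
= 16164.11 m

16164.11


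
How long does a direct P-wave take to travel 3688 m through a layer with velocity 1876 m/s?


t = x / V
= 3688 / 1876
= 1.9659 s

1.9659


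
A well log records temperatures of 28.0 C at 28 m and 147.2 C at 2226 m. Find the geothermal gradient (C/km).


dT = 147.2 - 28.0 = 119.2 C
dz = 2226 - 28 = 2198 m
gradient = dT/dz * 1000 = 119.2/2198 * 1000 = 54.2311 C/km

54.2311


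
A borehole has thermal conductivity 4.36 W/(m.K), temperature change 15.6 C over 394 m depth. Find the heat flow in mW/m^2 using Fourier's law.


q = k * dT / dz * 1000
= 4.36 * 15.6 / 394 * 1000
= 0.172629 * 1000
= 172.6294 mW/m^2

172.6294


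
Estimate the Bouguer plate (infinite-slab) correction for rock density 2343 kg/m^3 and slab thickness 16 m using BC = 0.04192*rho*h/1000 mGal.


BC = 0.04192 * rho * h / 1000
= 0.04192 * 2343 * 16 / 1000
= 1.5715 mGal

1.5715


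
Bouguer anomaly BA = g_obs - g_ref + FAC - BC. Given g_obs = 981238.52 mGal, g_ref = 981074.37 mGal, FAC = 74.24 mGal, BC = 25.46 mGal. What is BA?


BA = g_obs - g_ref + FAC - BC
= 981238.52 - 981074.37 + 74.24 - 25.46
= 212.93 mGal

212.93


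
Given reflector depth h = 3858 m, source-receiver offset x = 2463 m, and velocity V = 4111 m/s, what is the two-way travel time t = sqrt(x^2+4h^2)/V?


x^2 + 4h^2 = 2463^2 + 4*3858^2 = 6066369 + 59536656 = 65603025
sqrt(65603025) = 8099.5694
t = 8099.5694 / 4111 = 1.9702 s

1.9702


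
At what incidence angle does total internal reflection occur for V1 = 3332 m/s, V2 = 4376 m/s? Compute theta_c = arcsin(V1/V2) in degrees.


V1/V2 = 3332/4376 = 0.761426
theta_c = arcsin(0.761426) = 49.5901 degrees

49.5901


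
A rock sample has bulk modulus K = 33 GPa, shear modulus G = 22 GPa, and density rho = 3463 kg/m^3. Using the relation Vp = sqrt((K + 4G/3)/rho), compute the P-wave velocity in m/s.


First compute the effective modulus:
K + 4G/3 = 33e9 + 4*22e9/3 = 62333333333.33 Pa
Then divide by density:
62333333333.33 / 3463 = 17999807.4887 Pa/(kg/m^3)
Take the square root:
Vp = sqrt(17999807.4887) = 4242.62 m/s

4242.62


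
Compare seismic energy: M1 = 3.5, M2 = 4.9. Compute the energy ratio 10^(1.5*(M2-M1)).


M2 - M1 = 4.9 - 3.5 = 1.4
1.5 * 1.4 = 2.1
ratio = 10^2.1 = 125.89

125.89


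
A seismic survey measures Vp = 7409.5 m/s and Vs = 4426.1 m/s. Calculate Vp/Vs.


Vp/Vs = 7409.5 / 4426.1
= 1.674

1.674


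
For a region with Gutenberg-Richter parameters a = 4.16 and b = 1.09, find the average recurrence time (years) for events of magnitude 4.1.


log10(N) = 4.16 - 1.09*4.1 = -0.309
N = 10^-0.309 = 0.490908
T = 1/N = 1/0.490908 = 2.037 years

2.037


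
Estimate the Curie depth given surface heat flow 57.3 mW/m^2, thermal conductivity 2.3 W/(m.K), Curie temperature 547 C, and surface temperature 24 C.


T_Curie - T_surf = 547 - 24 = 523 C
Convert q to W/m^2: 57.3 mW/m^2 = 0.0573 W/m^2
d = 523 * 2.3 / 0.0573 = 20993.02 m

20993.02


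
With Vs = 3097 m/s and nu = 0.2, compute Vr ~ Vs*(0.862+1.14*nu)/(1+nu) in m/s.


Numerator factor = 0.862 + 1.14*0.2 = 1.09
Denominator = 1 + 0.2 = 1.2
Vr = 3097 * 1.09 / 1.2 = 2813.11 m/s

2813.11


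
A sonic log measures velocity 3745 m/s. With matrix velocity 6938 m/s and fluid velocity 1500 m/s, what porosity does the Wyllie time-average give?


1/V - 1/Vm = 1/3745 - 1/6938 = 0.00012289
1/Vf - 1/Vm = 1/1500 - 1/6938 = 0.00052253
phi = 0.00012289 / 0.00052253 = 0.2352

0.2352


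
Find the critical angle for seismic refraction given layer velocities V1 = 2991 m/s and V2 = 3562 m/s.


V1/V2 = 2991/3562 = 0.839697
theta_c = arcsin(0.839697) = 57.1081 degrees

57.1081


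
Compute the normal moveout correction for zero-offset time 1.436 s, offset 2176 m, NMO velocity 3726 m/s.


x/Vnmo = 2176/3726 = 0.584004
(x/Vnmo)^2 = 0.341061
t0^2 = 2.062096
sqrt(2.062096 + 0.341061) = 1.550212
dt = 1.550212 - 1.436 = 0.114212

0.114212


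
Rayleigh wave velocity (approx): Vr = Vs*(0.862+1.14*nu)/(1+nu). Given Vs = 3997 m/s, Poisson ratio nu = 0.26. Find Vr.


Numerator factor = 0.862 + 1.14*0.26 = 1.1584
Denominator = 1 + 0.26 = 1.26
Vr = 3997 * 1.1584 / 1.26 = 3674.7 m/s

3674.7


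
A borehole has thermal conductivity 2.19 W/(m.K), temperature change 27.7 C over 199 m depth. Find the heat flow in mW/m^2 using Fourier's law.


q = k * dT / dz * 1000
= 2.19 * 27.7 / 199 * 1000
= 0.304839 * 1000
= 304.8392 mW/m^2

304.8392


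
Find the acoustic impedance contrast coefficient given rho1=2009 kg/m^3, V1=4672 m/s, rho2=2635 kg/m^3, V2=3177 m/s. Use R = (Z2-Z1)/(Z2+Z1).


Z1 = 2009 * 4672 = 9386048
Z2 = 2635 * 3177 = 8371395
R = (8371395 - 9386048) / (8371395 + 9386048) = -1014653 / 17757443 = -0.0571

-0.0571


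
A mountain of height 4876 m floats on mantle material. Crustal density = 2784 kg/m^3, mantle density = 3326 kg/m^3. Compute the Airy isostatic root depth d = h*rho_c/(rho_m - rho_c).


rho_m - rho_c = 3326 - 2784 = 542
d = 4876 * 2784 / 542
= 13574784 / 542
= 25045.73 m

25045.73


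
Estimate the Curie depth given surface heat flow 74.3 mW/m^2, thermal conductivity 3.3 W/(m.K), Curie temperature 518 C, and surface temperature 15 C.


T_Curie - T_surf = 518 - 15 = 503 C
Convert q to W/m^2: 74.3 mW/m^2 = 0.0743 W/m^2
d = 503 * 3.3 / 0.0743 = 22340.51 m

22340.51


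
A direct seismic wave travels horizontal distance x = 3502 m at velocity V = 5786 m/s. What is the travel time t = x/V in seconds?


t = x / V
= 3502 / 5786
= 0.6053 s

0.6053


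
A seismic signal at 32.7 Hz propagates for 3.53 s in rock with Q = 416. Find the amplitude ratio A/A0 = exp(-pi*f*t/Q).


pi*f*t/Q = pi*32.7*3.53/416 = 0.871724
A/A0 = exp(-0.871724) = 0.41823

0.41823


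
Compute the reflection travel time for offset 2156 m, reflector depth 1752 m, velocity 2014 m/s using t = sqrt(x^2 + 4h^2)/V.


x^2 + 4h^2 = 2156^2 + 4*1752^2 = 4648336 + 12278016 = 16926352
sqrt(16926352) = 4114.1648
t = 4114.1648 / 2014 = 2.0428 s

2.0428


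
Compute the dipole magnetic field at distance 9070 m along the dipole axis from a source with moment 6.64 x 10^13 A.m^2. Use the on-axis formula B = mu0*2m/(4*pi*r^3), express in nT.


m = 6.64 x 10^13 = 66400000000000 A.m^2
2m = 132800000000000 A.m^2
r^3 = 9070^3 = 746142643000
B = (4pi*10^-7) * 132800000000000 / (4*pi * 746142643000) * 1e9
= 166881401.75869 / 9376304983115.49 * 1e9
= 17798.2054 nT

17798.2054


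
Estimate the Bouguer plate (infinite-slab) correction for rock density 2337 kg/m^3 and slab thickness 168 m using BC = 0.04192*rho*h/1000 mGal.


BC = 0.04192 * rho * h / 1000
= 0.04192 * 2337 * 168 / 1000
= 16.4585 mGal

16.4585


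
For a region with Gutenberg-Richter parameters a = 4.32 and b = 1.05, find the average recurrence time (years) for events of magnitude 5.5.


log10(N) = 4.32 - 1.05*5.5 = -1.455
N = 10^-1.455 = 0.035075
T = 1/N = 1/0.035075 = 28.5102 years

28.5102


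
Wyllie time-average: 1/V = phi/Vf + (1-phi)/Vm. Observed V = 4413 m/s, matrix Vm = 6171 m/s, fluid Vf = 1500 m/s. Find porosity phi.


1/V - 1/Vm = 1/4413 - 1/6171 = 6.455e-05
1/Vf - 1/Vm = 1/1500 - 1/6171 = 0.00050462
phi = 6.455e-05 / 0.00050462 = 0.1279

0.1279


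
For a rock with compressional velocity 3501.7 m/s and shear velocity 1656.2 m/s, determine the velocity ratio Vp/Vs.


Vp/Vs = 3501.7 / 1656.2
= 2.1143

2.1143


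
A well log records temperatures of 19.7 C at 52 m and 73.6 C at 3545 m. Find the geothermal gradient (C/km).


dT = 73.6 - 19.7 = 53.9 C
dz = 3545 - 52 = 3493 m
gradient = dT/dz * 1000 = 53.9/3493 * 1000 = 15.4309 C/km

15.4309


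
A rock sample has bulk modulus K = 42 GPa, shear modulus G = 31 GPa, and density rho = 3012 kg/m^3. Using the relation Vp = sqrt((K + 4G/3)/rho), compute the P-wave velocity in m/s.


First compute the effective modulus:
K + 4G/3 = 42e9 + 4*31e9/3 = 83333333333.33 Pa
Then divide by density:
83333333333.33 / 3012 = 27667109.3404 Pa/(kg/m^3)
Take the square root:
Vp = sqrt(27667109.3404) = 5259.95 m/s

5259.95


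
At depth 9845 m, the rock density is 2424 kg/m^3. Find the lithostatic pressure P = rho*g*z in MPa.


P = rho * g * z / 1e6
= 2424 * 9.81 * 9845 / 1e6
= 234108586.8 / 1e6
= 234.1086 MPa

234.1086


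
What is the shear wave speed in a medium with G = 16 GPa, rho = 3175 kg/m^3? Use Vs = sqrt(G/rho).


Convert G to Pa: G = 16e9 Pa
Compute G/rho = 16e9 / 3175 = 5039370.0787
Vs = sqrt(5039370.0787) = 2244.85 m/s

2244.85


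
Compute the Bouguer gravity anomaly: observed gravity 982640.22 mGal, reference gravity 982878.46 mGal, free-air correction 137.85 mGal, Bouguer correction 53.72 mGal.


BA = g_obs - g_ref + FAC - BC
= 982640.22 - 982878.46 + 137.85 - 53.72
= -154.11 mGal

-154.11


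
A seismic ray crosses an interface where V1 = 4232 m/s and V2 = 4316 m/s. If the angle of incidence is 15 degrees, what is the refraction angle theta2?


sin(theta1) = sin(15 deg) = 0.258819
sin(theta2) = V2/V1 * sin(theta1) = 4316/4232 * 0.258819 = 0.263956
theta2 = arcsin(0.263956) = 15.3049 degrees

15.3049


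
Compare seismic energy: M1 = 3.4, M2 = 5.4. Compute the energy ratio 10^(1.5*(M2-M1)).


M2 - M1 = 5.4 - 3.4 = 2.0
1.5 * 2.0 = 3.0
ratio = 10^3.0 = 1000.0

1000.0


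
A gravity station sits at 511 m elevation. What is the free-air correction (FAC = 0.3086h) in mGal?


FAC = 0.3086 * h
= 0.3086 * 511
= 157.6946 mGal

157.6946


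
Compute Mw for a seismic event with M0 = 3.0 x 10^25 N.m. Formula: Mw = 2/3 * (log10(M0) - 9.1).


log10(M0) = log10(3.0 x 10^25) = 25.4771
Mw = 2/3 * (25.4771 - 9.1)
= 2/3 * 16.3771
= 10.92

10.92


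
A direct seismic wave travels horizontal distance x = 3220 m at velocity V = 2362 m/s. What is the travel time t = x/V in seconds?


t = x / V
= 3220 / 2362
= 1.3633 s

1.3633


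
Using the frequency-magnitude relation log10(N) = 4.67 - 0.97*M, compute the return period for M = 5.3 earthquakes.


log10(N) = 4.67 - 0.97*5.3 = -0.471
N = 10^-0.471 = 0.338065
T = 1/N = 1/0.338065 = 2.958 years

2.958


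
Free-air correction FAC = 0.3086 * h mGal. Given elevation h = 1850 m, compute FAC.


FAC = 0.3086 * h
= 0.3086 * 1850
= 570.91 mGal

570.91


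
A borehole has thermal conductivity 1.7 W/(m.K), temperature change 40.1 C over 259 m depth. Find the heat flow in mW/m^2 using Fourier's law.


q = k * dT / dz * 1000
= 1.7 * 40.1 / 259 * 1000
= 0.263205 * 1000
= 263.2046 mW/m^2

263.2046


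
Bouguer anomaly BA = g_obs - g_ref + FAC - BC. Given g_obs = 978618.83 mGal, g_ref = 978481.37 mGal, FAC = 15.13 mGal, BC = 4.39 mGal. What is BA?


BA = g_obs - g_ref + FAC - BC
= 978618.83 - 978481.37 + 15.13 - 4.39
= 148.2 mGal

148.2


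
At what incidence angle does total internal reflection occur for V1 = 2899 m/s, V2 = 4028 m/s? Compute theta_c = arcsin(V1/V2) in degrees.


V1/V2 = 2899/4028 = 0.719712
theta_c = arcsin(0.719712) = 46.0307 degrees

46.0307


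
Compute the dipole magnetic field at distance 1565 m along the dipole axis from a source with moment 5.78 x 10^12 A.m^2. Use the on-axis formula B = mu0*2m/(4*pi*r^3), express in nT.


m = 5.78 x 10^12 = 5780000000000 A.m^2
2m = 11560000000000 A.m^2
r^3 = 1565^3 = 3833037125
B = (4pi*10^-7) * 11560000000000 / (4*pi * 3833037125) * 1e9
= 14526724.430199 / 48167365091.35 * 1e9
= 301588.5217 nT

301588.5217


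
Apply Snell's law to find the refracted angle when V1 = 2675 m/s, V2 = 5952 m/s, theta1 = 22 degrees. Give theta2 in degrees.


sin(theta1) = sin(22 deg) = 0.374607
sin(theta2) = V2/V1 * sin(theta1) = 5952/2675 * 0.374607 = 0.833517
theta2 = arcsin(0.833517) = 56.4618 degrees

56.4618


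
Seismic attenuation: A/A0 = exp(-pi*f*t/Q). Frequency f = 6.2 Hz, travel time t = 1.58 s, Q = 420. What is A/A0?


pi*f*t/Q = pi*6.2*1.58/420 = 0.073274
A/A0 = exp(-0.073274) = 0.929346

0.929346


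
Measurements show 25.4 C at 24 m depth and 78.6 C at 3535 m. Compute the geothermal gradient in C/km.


dT = 78.6 - 25.4 = 53.2 C
dz = 3535 - 24 = 3511 m
gradient = dT/dz * 1000 = 53.2/3511 * 1000 = 15.1524 C/km

15.1524


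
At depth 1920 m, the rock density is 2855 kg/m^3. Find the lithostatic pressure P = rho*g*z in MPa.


P = rho * g * z / 1e6
= 2855 * 9.81 * 1920 / 1e6
= 53774496.0 / 1e6
= 53.7745 MPa

53.7745


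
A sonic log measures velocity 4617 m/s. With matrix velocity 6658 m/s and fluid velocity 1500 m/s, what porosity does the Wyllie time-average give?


1/V - 1/Vm = 1/4617 - 1/6658 = 6.64e-05
1/Vf - 1/Vm = 1/1500 - 1/6658 = 0.00051647
phi = 6.64e-05 / 0.00051647 = 0.1286

0.1286


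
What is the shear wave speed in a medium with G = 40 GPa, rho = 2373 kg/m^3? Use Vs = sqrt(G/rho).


Convert G to Pa: G = 40e9 Pa
Compute G/rho = 40e9 / 2373 = 16856300.0421
Vs = sqrt(16856300.0421) = 4105.64 m/s

4105.64


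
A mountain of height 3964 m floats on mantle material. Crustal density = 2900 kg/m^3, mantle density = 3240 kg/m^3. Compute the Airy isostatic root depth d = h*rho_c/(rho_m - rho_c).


rho_m - rho_c = 3240 - 2900 = 340
d = 3964 * 2900 / 340
= 11495600 / 340
= 33810.59 m

33810.59


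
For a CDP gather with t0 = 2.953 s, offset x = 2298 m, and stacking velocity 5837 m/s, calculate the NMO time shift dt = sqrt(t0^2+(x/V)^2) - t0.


x/Vnmo = 2298/5837 = 0.393695
(x/Vnmo)^2 = 0.154996
t0^2 = 8.720209
sqrt(8.720209 + 0.154996) = 2.979128
dt = 2.979128 - 2.953 = 0.026128

0.026128


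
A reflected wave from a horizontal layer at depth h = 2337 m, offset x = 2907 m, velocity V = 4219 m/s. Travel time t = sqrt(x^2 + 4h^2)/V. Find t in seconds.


x^2 + 4h^2 = 2907^2 + 4*2337^2 = 8450649 + 21846276 = 30296925
sqrt(30296925) = 5504.2643
t = 5504.2643 / 4219 = 1.3046 s

1.3046


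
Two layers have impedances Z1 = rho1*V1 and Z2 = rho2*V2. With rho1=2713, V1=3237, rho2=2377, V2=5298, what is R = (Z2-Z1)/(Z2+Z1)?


Z1 = 2713 * 3237 = 8781981
Z2 = 2377 * 5298 = 12593346
R = (12593346 - 8781981) / (12593346 + 8781981) = 3811365 / 21375327 = 0.1783

0.1783


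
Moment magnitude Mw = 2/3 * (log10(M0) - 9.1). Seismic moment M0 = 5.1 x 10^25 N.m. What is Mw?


log10(M0) = log10(5.1 x 10^25) = 25.7076
Mw = 2/3 * (25.7076 - 9.1)
= 2/3 * 16.6076
= 11.07

11.07


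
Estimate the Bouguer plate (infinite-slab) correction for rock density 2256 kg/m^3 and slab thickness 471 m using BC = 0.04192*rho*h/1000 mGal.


BC = 0.04192 * rho * h / 1000
= 0.04192 * 2256 * 471 / 1000
= 44.5432 mGal

44.5432


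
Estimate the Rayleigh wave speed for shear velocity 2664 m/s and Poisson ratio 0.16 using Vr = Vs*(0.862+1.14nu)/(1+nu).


Numerator factor = 0.862 + 1.14*0.16 = 1.0444
Denominator = 1 + 0.16 = 1.16
Vr = 2664 * 1.0444 / 1.16 = 2398.52 m/s

2398.52


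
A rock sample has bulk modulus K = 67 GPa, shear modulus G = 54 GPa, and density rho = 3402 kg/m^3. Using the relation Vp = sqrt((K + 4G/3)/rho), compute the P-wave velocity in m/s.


First compute the effective modulus:
K + 4G/3 = 67e9 + 4*54e9/3 = 139000000000.0 Pa
Then divide by density:
139000000000.0 / 3402 = 40858318.6361 Pa/(kg/m^3)
Take the square root:
Vp = sqrt(40858318.6361) = 6392.05 m/s

6392.05


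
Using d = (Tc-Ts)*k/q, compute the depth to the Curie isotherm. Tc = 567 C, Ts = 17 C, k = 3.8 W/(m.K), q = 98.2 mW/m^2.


T_Curie - T_surf = 567 - 17 = 550 C
Convert q to W/m^2: 98.2 mW/m^2 = 0.0982 W/m^2
d = 550 * 3.8 / 0.0982 = 21283.1 m

21283.1


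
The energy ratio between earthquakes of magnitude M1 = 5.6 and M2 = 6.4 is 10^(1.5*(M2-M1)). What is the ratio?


M2 - M1 = 6.4 - 5.6 = 0.8
1.5 * 0.8 = 1.2
ratio = 10^1.2 = 15.85

15.85


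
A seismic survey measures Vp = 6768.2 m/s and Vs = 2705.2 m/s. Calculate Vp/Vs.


Vp/Vs = 6768.2 / 2705.2
= 2.5019

2.5019


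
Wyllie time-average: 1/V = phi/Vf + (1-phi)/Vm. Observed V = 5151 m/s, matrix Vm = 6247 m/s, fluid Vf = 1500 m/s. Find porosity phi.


1/V - 1/Vm = 1/5151 - 1/6247 = 3.406e-05
1/Vf - 1/Vm = 1/1500 - 1/6247 = 0.00050659
phi = 3.406e-05 / 0.00050659 = 0.0672

0.0672


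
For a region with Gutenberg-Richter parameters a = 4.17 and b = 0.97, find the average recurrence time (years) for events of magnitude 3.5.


log10(N) = 4.17 - 0.97*3.5 = 0.775
N = 10^0.775 = 5.956621
T = 1/N = 1/5.956621 = 0.1679 years

0.1679


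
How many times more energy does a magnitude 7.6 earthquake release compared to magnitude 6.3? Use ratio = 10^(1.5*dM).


M2 - M1 = 7.6 - 6.3 = 1.3
1.5 * 1.3 = 1.95
ratio = 10^1.95 = 89.13

89.13


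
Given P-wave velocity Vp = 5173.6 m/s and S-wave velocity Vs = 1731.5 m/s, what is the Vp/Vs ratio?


Vp/Vs = 5173.6 / 1731.5
= 2.9879

2.9879


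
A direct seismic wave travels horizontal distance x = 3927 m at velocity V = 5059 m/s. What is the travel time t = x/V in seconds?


t = x / V
= 3927 / 5059
= 0.7762 s

0.7762


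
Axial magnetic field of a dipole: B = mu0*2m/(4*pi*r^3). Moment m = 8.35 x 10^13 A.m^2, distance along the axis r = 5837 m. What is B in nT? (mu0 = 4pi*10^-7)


m = 8.35 x 10^13 = 83500000000000 A.m^2
2m = 167000000000000 A.m^2
r^3 = 5837^3 = 198869911253
B = (4pi*10^-7) * 167000000000000 / (4*pi * 198869911253) * 1e9
= 209858389.259798 / 2499073008849.92 * 1e9
= 83974.4931 nT

83974.4931


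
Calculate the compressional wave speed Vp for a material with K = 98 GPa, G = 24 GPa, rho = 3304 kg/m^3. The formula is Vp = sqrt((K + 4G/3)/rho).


First compute the effective modulus:
K + 4G/3 = 98e9 + 4*24e9/3 = 130000000000.0 Pa
Then divide by density:
130000000000.0 / 3304 = 39346246.9734 Pa/(kg/m^3)
Take the square root:
Vp = sqrt(39346246.9734) = 6272.66 m/s

6272.66


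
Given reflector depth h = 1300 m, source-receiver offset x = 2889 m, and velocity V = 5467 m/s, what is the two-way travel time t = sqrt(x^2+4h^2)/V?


x^2 + 4h^2 = 2889^2 + 4*1300^2 = 8346321 + 6760000 = 15106321
sqrt(15106321) = 3886.6851
t = 3886.6851 / 5467 = 0.7109 s

0.7109


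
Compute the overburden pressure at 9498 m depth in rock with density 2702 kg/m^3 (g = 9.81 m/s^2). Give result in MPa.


P = rho * g * z / 1e6
= 2702 * 9.81 * 9498 / 1e6
= 251759876.76 / 1e6
= 251.7599 MPa

251.7599


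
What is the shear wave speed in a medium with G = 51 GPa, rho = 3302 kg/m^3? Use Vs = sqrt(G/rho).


Convert G to Pa: G = 51e9 Pa
Compute G/rho = 51e9 / 3302 = 15445184.7365
Vs = sqrt(15445184.7365) = 3930.04 m/s

3930.04


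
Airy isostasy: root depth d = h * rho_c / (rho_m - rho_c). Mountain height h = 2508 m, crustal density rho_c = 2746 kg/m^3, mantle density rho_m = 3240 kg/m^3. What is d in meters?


rho_m - rho_c = 3240 - 2746 = 494
d = 2508 * 2746 / 494
= 6886968 / 494
= 13941.23 m

13941.23


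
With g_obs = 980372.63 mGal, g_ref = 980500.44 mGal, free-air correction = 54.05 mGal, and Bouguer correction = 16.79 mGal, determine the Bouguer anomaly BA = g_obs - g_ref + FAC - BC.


BA = g_obs - g_ref + FAC - BC
= 980372.63 - 980500.44 + 54.05 - 16.79
= -90.55 mGal

-90.55


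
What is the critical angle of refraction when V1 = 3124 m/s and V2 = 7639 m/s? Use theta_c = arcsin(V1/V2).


V1/V2 = 3124/7639 = 0.408954
theta_c = arcsin(0.408954) = 24.1391 degrees

24.1391


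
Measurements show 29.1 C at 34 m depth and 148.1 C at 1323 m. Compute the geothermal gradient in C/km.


dT = 148.1 - 29.1 = 119.0 C
dz = 1323 - 34 = 1289 m
gradient = dT/dz * 1000 = 119.0/1289 * 1000 = 92.3196 C/km

92.3196


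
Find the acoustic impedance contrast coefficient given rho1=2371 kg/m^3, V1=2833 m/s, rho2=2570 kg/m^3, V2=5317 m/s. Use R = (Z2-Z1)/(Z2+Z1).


Z1 = 2371 * 2833 = 6717043
Z2 = 2570 * 5317 = 13664690
R = (13664690 - 6717043) / (13664690 + 6717043) = 6947647 / 20381733 = 0.3409

0.3409


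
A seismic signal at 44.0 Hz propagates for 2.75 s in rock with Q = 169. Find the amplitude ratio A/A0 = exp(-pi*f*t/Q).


pi*f*t/Q = pi*44.0*2.75/169 = 2.249306
A/A0 = exp(-2.249306) = 0.105472

0.105472


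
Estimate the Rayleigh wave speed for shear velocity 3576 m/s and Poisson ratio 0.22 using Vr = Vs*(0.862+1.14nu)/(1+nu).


Numerator factor = 0.862 + 1.14*0.22 = 1.1128
Denominator = 1 + 0.22 = 1.22
Vr = 3576 * 1.1128 / 1.22 = 3261.78 m/s

3261.78


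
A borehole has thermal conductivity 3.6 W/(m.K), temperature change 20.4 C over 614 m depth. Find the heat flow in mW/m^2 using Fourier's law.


q = k * dT / dz * 1000
= 3.6 * 20.4 / 614 * 1000
= 0.119609 * 1000
= 119.6091 mW/m^2

119.6091


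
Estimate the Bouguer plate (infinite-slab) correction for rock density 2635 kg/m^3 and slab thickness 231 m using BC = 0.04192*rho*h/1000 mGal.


BC = 0.04192 * rho * h / 1000
= 0.04192 * 2635 * 231 / 1000
= 25.5161 mGal

25.5161


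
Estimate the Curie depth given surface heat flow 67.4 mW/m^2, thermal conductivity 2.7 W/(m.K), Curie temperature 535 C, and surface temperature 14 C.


T_Curie - T_surf = 535 - 14 = 521 C
Convert q to W/m^2: 67.4 mW/m^2 = 0.0674 W/m^2
d = 521 * 2.7 / 0.0674 = 20870.92 m

20870.92


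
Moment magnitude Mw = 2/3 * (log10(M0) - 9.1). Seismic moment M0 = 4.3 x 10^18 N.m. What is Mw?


log10(M0) = log10(4.3 x 10^18) = 18.6335
Mw = 2/3 * (18.6335 - 9.1)
= 2/3 * 9.5335
= 6.36

6.36


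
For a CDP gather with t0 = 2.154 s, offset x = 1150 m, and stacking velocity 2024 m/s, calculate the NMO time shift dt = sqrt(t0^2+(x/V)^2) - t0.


x/Vnmo = 1150/2024 = 0.568182
(x/Vnmo)^2 = 0.322831
t0^2 = 4.639716
sqrt(4.639716 + 0.322831) = 2.227677
dt = 2.227677 - 2.154 = 0.073677

0.073677


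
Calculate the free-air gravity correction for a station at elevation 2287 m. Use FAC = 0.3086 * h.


FAC = 0.3086 * h
= 0.3086 * 2287
= 705.7682 mGal

705.7682


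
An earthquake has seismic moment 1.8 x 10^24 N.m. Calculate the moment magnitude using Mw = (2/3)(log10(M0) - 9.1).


log10(M0) = log10(1.8 x 10^24) = 24.2553
Mw = 2/3 * (24.2553 - 9.1)
= 2/3 * 15.1553
= 10.1

10.1


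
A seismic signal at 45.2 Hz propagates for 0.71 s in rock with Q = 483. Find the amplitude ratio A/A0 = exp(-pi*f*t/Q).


pi*f*t/Q = pi*45.2*0.71/483 = 0.208737
A/A0 = exp(-0.208737) = 0.811609

0.811609


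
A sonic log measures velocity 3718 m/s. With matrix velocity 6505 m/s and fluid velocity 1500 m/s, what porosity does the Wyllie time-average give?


1/V - 1/Vm = 1/3718 - 1/6505 = 0.00011523
1/Vf - 1/Vm = 1/1500 - 1/6505 = 0.00051294
phi = 0.00011523 / 0.00051294 = 0.2247

0.2247


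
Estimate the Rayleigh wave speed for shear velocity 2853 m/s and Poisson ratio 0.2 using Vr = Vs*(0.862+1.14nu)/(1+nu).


Numerator factor = 0.862 + 1.14*0.2 = 1.09
Denominator = 1 + 0.2 = 1.2
Vr = 2853 * 1.09 / 1.2 = 2591.47 m/s

2591.47


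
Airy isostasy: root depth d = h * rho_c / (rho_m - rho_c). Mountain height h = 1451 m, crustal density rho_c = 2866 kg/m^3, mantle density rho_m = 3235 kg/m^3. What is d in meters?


rho_m - rho_c = 3235 - 2866 = 369
d = 1451 * 2866 / 369
= 4158566 / 369
= 11269.83 m

11269.83


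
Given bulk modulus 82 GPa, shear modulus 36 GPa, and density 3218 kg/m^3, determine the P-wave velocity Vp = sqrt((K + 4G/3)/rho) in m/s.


First compute the effective modulus:
K + 4G/3 = 82e9 + 4*36e9/3 = 130000000000.0 Pa
Then divide by density:
130000000000.0 / 3218 = 40397762.5855 Pa/(kg/m^3)
Take the square root:
Vp = sqrt(40397762.5855) = 6355.92 m/s

6355.92


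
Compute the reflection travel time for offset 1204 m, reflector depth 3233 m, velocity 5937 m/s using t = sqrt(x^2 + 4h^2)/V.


x^2 + 4h^2 = 1204^2 + 4*3233^2 = 1449616 + 41809156 = 43258772
sqrt(43258772) = 6577.1401
t = 6577.1401 / 5937 = 1.1078 s

1.1078


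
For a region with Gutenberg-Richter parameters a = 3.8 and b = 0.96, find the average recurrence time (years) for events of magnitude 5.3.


log10(N) = 3.8 - 0.96*5.3 = -1.288
N = 10^-1.288 = 0.051523
T = 1/N = 1/0.051523 = 19.4089 years

19.4089


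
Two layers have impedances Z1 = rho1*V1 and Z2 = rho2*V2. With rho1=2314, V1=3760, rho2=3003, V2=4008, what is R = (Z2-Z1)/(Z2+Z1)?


Z1 = 2314 * 3760 = 8700640
Z2 = 3003 * 4008 = 12036024
R = (12036024 - 8700640) / (12036024 + 8700640) = 3335384 / 20736664 = 0.1608

0.1608


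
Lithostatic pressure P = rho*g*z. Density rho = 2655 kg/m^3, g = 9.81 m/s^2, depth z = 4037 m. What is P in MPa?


P = rho * g * z / 1e6
= 2655 * 9.81 * 4037 / 1e6
= 105145885.35 / 1e6
= 105.1459 MPa

105.1459


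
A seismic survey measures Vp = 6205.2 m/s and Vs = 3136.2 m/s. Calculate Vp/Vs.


Vp/Vs = 6205.2 / 3136.2
= 1.9786

1.9786


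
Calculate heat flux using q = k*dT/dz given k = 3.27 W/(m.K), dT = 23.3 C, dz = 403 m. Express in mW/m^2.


q = k * dT / dz * 1000
= 3.27 * 23.3 / 403 * 1000
= 0.18906 * 1000
= 189.0596 mW/m^2

189.0596


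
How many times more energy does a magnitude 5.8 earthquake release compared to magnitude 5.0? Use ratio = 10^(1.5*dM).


M2 - M1 = 5.8 - 5.0 = 0.8
1.5 * 0.8 = 1.2
ratio = 10^1.2 = 15.85

15.85


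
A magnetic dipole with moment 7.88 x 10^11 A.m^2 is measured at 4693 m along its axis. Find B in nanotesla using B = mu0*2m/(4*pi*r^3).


m = 7.88 x 10^11 = 788000000000 A.m^2
2m = 1576000000000 A.m^2
r^3 = 4693^3 = 103359800557
B = (4pi*10^-7) * 1576000000000 / (4*pi * 103359800557) * 1e9
= 1980460.008823 / 1298857560425.51 * 1e9
= 1524.7707 nT

1524.7707


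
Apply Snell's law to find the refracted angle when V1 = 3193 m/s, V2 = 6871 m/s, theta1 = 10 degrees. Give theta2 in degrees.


sin(theta1) = sin(10 deg) = 0.173648
sin(theta2) = V2/V1 * sin(theta1) = 6871/3193 * 0.173648 = 0.373673
theta2 = arcsin(0.373673) = 21.9423 degrees

21.9423


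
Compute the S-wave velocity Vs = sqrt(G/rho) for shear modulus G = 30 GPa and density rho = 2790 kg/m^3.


Convert G to Pa: G = 30e9 Pa
Compute G/rho = 30e9 / 2790 = 10752688.172
Vs = sqrt(10752688.172) = 3279.13 m/s

3279.13


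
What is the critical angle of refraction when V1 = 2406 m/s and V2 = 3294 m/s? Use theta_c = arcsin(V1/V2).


V1/V2 = 2406/3294 = 0.730419
theta_c = arcsin(0.730419) = 46.9215 degrees

46.9215


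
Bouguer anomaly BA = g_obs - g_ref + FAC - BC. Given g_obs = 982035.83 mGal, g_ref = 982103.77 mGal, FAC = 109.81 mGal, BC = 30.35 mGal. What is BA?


BA = g_obs - g_ref + FAC - BC
= 982035.83 - 982103.77 + 109.81 - 30.35
= 11.52 mGal

11.52


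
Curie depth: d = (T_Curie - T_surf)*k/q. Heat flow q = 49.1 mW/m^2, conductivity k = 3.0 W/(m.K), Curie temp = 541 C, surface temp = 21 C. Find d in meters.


T_Curie - T_surf = 541 - 21 = 520 C
Convert q to W/m^2: 49.1 mW/m^2 = 0.0491 W/m^2
d = 520 * 3.0 / 0.0491 = 31771.89 m

31771.89


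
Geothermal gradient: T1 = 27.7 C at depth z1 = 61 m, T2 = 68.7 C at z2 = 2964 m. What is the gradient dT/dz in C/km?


dT = 68.7 - 27.7 = 41.0 C
dz = 2964 - 61 = 2903 m
gradient = dT/dz * 1000 = 41.0/2903 * 1000 = 14.1233 C/km

14.1233


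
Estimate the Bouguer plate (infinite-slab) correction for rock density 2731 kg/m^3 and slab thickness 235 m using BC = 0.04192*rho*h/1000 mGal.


BC = 0.04192 * rho * h / 1000
= 0.04192 * 2731 * 235 / 1000
= 26.9036 mGal

26.9036


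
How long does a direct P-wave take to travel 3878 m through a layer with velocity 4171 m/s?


t = x / V
= 3878 / 4171
= 0.9298 s

0.9298


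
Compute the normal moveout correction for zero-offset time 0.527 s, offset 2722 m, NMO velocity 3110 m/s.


x/Vnmo = 2722/3110 = 0.875241
(x/Vnmo)^2 = 0.766047
t0^2 = 0.277729
sqrt(0.277729 + 0.766047) = 1.021654
dt = 1.021654 - 0.527 = 0.494654

0.494654


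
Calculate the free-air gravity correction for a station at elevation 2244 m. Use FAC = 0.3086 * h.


FAC = 0.3086 * h
= 0.3086 * 2244
= 692.4984 mGal

692.4984


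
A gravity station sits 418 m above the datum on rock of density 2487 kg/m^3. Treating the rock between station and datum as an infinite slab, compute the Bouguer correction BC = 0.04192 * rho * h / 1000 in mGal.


BC = 0.04192 * rho * h / 1000
= 0.04192 * 2487 * 418 / 1000
= 43.5786 mGal

43.5786


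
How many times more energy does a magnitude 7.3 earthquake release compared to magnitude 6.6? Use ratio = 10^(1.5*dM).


M2 - M1 = 7.3 - 6.6 = 0.7
1.5 * 0.7 = 1.05
ratio = 10^1.05 = 11.22

11.22


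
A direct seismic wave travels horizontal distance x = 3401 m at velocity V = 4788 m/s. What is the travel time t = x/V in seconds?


t = x / V
= 3401 / 4788
= 0.7103 s

0.7103


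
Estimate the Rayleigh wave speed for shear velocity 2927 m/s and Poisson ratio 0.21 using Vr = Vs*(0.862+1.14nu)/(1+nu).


Numerator factor = 0.862 + 1.14*0.21 = 1.1014
Denominator = 1 + 0.21 = 1.21
Vr = 2927 * 1.1014 / 1.21 = 2664.3 m/s

2664.3


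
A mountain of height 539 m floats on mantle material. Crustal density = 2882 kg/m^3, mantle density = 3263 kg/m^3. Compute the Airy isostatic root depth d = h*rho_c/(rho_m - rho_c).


rho_m - rho_c = 3263 - 2882 = 381
d = 539 * 2882 / 381
= 1553398 / 381
= 4077.16 m

4077.16


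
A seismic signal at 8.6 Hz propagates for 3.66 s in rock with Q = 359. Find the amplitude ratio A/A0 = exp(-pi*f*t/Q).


pi*f*t/Q = pi*8.6*3.66/359 = 0.275445
A/A0 = exp(-0.275445) = 0.759234

0.759234


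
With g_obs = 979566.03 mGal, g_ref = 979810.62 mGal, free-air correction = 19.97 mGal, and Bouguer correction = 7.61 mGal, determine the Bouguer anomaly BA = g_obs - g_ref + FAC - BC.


BA = g_obs - g_ref + FAC - BC
= 979566.03 - 979810.62 + 19.97 - 7.61
= -232.23 mGal

-232.23


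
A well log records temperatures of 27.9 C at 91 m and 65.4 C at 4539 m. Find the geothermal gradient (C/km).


dT = 65.4 - 27.9 = 37.5 C
dz = 4539 - 91 = 4448 m
gradient = dT/dz * 1000 = 37.5/4448 * 1000 = 8.4308 C/km

8.4308


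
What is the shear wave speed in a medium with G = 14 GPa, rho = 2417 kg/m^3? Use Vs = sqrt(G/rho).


Convert G to Pa: G = 14e9 Pa
Compute G/rho = 14e9 / 2417 = 5792304.5097
Vs = sqrt(5792304.5097) = 2406.72 m/s

2406.72


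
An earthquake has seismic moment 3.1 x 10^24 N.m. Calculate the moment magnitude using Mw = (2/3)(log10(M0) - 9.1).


log10(M0) = log10(3.1 x 10^24) = 24.4914
Mw = 2/3 * (24.4914 - 9.1)
= 2/3 * 15.3914
= 10.26

10.26


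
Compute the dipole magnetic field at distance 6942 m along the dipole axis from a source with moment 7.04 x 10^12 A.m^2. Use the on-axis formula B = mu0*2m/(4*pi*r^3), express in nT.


m = 7.04 x 10^12 = 7040000000000 A.m^2
2m = 14080000000000 A.m^2
r^3 = 6942^3 = 334544448888
B = (4pi*10^-7) * 14080000000000 / (4*pi * 334544448888) * 1e9
= 17693449.825018 / 4204009531703.15 * 1e9
= 4208.7083 nT

4208.7083


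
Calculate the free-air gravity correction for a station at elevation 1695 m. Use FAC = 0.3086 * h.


FAC = 0.3086 * h
= 0.3086 * 1695
= 523.077 mGal

523.077


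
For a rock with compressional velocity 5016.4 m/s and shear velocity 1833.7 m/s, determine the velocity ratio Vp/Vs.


Vp/Vs = 5016.4 / 1833.7
= 2.7357

2.7357


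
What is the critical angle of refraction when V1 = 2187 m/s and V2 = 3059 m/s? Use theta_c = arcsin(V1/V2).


V1/V2 = 2187/3059 = 0.71494
theta_c = arcsin(0.71494) = 45.6382 degrees

45.6382


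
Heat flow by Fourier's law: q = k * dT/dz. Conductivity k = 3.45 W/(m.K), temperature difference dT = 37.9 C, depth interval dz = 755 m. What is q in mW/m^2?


q = k * dT / dz * 1000
= 3.45 * 37.9 / 755 * 1000
= 0.173185 * 1000
= 173.1854 mW/m^2

173.1854


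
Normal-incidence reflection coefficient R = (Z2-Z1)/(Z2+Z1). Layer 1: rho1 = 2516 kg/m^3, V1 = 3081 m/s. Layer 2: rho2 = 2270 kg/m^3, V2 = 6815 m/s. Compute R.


Z1 = 2516 * 3081 = 7751796
Z2 = 2270 * 6815 = 15470050
R = (15470050 - 7751796) / (15470050 + 7751796) = 7718254 / 23221846 = 0.3324

0.3324


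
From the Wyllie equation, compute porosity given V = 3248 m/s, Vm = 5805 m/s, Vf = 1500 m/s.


1/V - 1/Vm = 1/3248 - 1/5805 = 0.00013562
1/Vf - 1/Vm = 1/1500 - 1/5805 = 0.0004944
phi = 0.00013562 / 0.0004944 = 0.2743

0.2743


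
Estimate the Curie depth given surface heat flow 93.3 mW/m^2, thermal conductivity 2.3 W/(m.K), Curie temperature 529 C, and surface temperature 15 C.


T_Curie - T_surf = 529 - 15 = 514 C
Convert q to W/m^2: 93.3 mW/m^2 = 0.0933 W/m^2
d = 514 * 2.3 / 0.0933 = 12670.95 m

12670.95


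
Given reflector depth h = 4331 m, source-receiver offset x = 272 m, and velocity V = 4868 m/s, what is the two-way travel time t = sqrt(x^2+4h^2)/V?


x^2 + 4h^2 = 272^2 + 4*4331^2 = 73984 + 75030244 = 75104228
sqrt(75104228) = 8666.2696
t = 8666.2696 / 4868 = 1.7803 s

1.7803
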